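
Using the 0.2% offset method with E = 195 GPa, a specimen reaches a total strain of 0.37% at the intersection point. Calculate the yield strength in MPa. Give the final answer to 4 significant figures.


Offset strain = 0.002
Elastic strain at yield = total_strain - offset = 3.7e-03 - 0.002 = 1.7e-03
sigma_y = E * elastic_strain = 195000 * 1.7e-03
sigma_y = 331.5 MPa


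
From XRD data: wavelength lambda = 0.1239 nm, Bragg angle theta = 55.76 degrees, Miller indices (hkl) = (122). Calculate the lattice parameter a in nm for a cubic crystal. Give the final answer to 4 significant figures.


d = lambda / (2*sin(theta))
d = 0.1239 / (2*sin(55.76 deg))
d = 0.0749376 nm
a = d * sqrt(h^2+k^2+l^2) = 0.0749376 * sqrt(9)
a = 0.2248 nm


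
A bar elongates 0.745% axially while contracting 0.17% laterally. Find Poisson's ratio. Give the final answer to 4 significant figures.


nu = -epsilon_lat / epsilon_axial
Lateral strain is contraction (negative), so using magnitudes:
nu = 0.17 / 0.745
nu = 0.2282


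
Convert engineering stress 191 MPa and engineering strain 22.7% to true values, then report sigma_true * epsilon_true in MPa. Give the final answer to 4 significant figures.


sigma_true = sigma_eng * (1 + epsilon_eng)
sigma_true = 191 * (1 + 0.227) = 234.357 MPa
epsilon_true = ln(1 + epsilon_eng)
epsilon_true = ln(1 + 0.227) = 0.204572
sigma_true * epsilon_true = 234.357 * 0.204572 = 47.94 MPa


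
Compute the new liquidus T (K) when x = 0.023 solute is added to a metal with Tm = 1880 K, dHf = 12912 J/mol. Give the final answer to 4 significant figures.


dT = R*Tm^2*x / dHf
dT = 8.314 * 1880^2 * 0.023 / 12912
dT = 52.3432 K
T_new = 1880 - 52.3432 = 1828 K


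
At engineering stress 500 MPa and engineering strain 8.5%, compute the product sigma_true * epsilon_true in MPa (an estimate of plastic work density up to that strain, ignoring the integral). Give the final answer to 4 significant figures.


sigma_true = sigma_eng * (1 + epsilon_eng)
sigma_true = 500 * (1 + 0.085) = 542.5 MPa
epsilon_true = ln(1 + epsilon_eng)
epsilon_true = ln(1 + 0.085) = 0.08158
sigma_true * epsilon_true = 542.5 * 0.08158 = 44.26 MPa


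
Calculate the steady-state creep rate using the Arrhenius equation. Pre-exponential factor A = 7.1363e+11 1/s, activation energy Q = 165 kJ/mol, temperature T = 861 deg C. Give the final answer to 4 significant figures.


rate = A * exp(-Q / (R*T))
T = 861 + 273.15 = 1134.15 K
rate = 7.1363e+11 * exp(-165e3 / (8.314 * 1134.15))
rate = 17940 1/s


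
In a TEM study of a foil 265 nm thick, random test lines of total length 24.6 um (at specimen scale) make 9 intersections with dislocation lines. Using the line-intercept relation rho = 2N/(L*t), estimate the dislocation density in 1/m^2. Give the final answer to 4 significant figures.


rho = 2N / (L * t)
L = 24.6 um = 2.46e-05 m, t = 265 nm = 2.65e-07 m
rho = 2 * 9 / (2.46e-05 * 2.65e-07)
rho = 2.761e+12 1/m^2


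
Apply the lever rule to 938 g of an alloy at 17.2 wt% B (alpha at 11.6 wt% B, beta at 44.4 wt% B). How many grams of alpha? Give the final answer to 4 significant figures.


f_alpha = (C_beta - C0) / (C_beta - C_alpha)
f_alpha = (44.4 - 17.2) / (44.4 - 11.6) = 0.829268
m_alpha = f_alpha * m_total = 0.829268 * 938 = 777.9 g


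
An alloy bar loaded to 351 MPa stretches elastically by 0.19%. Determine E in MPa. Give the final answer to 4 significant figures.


E = sigma / epsilon
epsilon = 0.19% = 1.9e-03
E = 351 / 1.9e-03
E = 184700 MPa


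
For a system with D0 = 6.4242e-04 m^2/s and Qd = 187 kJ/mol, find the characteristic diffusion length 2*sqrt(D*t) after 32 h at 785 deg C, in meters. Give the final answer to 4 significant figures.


Step 1: D = D0 * exp(-Qd/(R*T))
T = 1058.15 K
D = 6.4242e-04 * exp(-187e3 / (8.314 * 1058.15)) = 3.77047e-13 m^2/s
Step 2: L = 2*sqrt(D*t)
t = 32 h = 115200 s
L = 2*sqrt(3.77047e-13 * 115200) = 4.168e-04 m


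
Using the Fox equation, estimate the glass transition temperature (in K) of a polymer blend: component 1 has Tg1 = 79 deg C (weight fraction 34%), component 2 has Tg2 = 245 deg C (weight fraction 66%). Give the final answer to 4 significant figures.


1/Tg = w1/Tg1 + w2/Tg2 (in Kelvin)
Tg1 = 352.15 K, Tg2 = 518.15 K
1/Tg = 0.34/352.15 + 0.66/518.15
Tg = 446.6 K


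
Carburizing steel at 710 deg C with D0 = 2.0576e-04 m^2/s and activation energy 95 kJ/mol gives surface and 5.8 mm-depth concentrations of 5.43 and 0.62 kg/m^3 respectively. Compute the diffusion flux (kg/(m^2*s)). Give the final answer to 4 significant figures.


Step 1: D = D0 * exp(-Qd/(R*T))
T = 710 + 273.15 = 983.15 K
D = 2.0576e-04 * exp(-95e3 / (8.314 * 983.15)) = 1.84434e-09 m^2/s
Step 2: J = D * (C1 - C2) / dx
J = 1.84434e-09 * (5.43 - 0.62) / 5.8e-03
J = 1.53e-06 kg/(m^2*s)


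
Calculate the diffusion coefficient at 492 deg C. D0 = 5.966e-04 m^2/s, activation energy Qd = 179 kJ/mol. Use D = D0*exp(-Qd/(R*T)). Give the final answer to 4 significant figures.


D = D0 * exp(-Qd / (R*T))
T = 765.15 K
D = 5.966e-04 * exp(-179e3 / (8.314 * 765.15))
D = 3.593e-16 m^2/s


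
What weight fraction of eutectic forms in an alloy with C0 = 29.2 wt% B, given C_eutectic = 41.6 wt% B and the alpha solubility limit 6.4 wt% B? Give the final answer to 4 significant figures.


f_primary = (C_e - C0) / (C_e - C_alpha_max)
f_primary = (41.6 - 29.2) / (41.6 - 6.4)
f_primary = 0.352273
f_eutectic = 1 - 0.352273 = 0.6477


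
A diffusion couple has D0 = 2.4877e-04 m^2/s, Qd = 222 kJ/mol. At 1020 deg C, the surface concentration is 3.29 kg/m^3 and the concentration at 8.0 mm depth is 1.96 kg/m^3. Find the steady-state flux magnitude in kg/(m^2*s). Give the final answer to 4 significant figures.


Step 1: D = D0 * exp(-Qd/(R*T))
T = 1020 + 273.15 = 1293.15 K
D = 2.4877e-04 * exp(-222e3 / (8.314 * 1293.15)) = 2.68012e-13 m^2/s
Step 2: J = D * (C1 - C2) / dx
J = 2.68012e-13 * (3.29 - 1.96) / 8e-03
J = 4.456e-11 kg/(m^2*s)


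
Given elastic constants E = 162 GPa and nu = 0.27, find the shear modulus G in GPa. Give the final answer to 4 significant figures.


G = E / (2*(1+nu))
G = 162 / (2*(1+0.27))
G = 63.78 GPa


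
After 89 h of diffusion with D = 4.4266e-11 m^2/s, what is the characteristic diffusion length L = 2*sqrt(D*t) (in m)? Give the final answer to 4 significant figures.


t = 89 hr = 320400 s
Diffusion length = 2*sqrt(D*t)
= 2*sqrt(4.4266e-11 * 320400)
= 7.532e-03 m


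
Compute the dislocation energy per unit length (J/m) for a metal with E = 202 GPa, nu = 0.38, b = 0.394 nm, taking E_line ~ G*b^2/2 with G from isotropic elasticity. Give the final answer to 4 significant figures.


Step 1: G = E / (2*(1+nu))
G = 202 / (2*(1+0.38)) = 73.1884 GPa = 7.31884e+10 Pa
Step 2: E_line = G*b^2/2
b = 0.394 nm = 3.94e-10 m
E_line = 0.5 * 7.31884e+10 * (3.94e-10)^2 = 5.681e-09 J/m


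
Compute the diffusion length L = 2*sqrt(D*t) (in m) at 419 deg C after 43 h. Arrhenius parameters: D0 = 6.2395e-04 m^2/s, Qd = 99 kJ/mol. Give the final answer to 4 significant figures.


Step 1: D = D0 * exp(-Qd/(R*T))
T = 692.15 K
D = 6.2395e-04 * exp(-99e3 / (8.314 * 692.15)) = 2.10681e-11 m^2/s
Step 2: L = 2*sqrt(D*t)
t = 43 h = 154800 s
L = 2*sqrt(2.10681e-11 * 154800) = 3.612e-03 m


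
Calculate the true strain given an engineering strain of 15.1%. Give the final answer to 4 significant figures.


epsilon_true = ln(1 + epsilon_eng)
epsilon_true = ln(1 + 0.151)
epsilon_true = 0.1406


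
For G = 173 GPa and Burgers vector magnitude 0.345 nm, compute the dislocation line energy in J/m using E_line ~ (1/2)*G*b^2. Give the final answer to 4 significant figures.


E = G*b^2/2
b = 0.345 nm = 3.45e-10 m
G = 173 GPa = 1.73e+11 Pa
E = 0.5 * 1.73e+11 * (3.45e-10)^2
E = 1.03e-08 J/m


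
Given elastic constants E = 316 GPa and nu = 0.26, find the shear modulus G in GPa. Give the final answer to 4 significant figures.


G = E / (2*(1+nu))
G = 316 / (2*(1+0.26))
G = 125.4 GPa


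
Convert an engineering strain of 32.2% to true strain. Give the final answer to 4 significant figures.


epsilon_true = ln(1 + epsilon_eng)
epsilon_true = ln(1 + 0.322)
epsilon_true = 0.2791


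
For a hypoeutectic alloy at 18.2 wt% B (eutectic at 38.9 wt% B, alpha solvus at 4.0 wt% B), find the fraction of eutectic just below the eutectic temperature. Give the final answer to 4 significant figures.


f_primary = (C_e - C0) / (C_e - C_alpha_max)
f_primary = (38.9 - 18.2) / (38.9 - 4.0)
f_primary = 0.593123
f_eutectic = 1 - 0.593123 = 0.4069


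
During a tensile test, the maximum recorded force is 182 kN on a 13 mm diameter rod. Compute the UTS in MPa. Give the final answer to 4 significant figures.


A0 = pi*(d/2)^2 = pi*(13/2)^2 = 132.732 mm^2
UTS = F_max / A0 = 182*1000 / 132.732
UTS = 1371 MPa


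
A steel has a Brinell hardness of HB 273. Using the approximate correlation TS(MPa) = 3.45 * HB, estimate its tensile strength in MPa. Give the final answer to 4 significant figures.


TS (MPa) = 3.45 * HB
TS = 3.45 * 273
TS = 941.9 MPa


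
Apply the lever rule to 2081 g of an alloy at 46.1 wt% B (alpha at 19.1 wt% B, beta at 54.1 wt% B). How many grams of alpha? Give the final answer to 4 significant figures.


f_alpha = (C_beta - C0) / (C_beta - C_alpha)
f_alpha = (54.1 - 46.1) / (54.1 - 19.1) = 0.228571
m_alpha = f_alpha * m_total = 0.228571 * 2081 = 475.7 g


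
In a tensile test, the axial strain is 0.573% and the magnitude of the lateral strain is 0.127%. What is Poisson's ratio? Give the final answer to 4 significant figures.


nu = -epsilon_lat / epsilon_axial
Lateral strain is contraction (negative), so using magnitudes:
nu = 0.127 / 0.573
nu = 0.2216


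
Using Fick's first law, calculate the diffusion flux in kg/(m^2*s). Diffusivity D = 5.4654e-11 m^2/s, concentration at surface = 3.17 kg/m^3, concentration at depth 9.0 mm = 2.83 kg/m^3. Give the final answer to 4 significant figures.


J = -D * (dC/dx) = D * (C1 - C2) / dx
J = 5.4654e-11 * (3.17 - 2.83) / 9e-03
J = 2.065e-09 kg/(m^2*s)


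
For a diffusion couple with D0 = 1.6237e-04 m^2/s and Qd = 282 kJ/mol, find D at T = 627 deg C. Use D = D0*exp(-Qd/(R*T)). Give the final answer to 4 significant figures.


D = D0 * exp(-Qd / (R*T))
T = 900.15 K
D = 1.6237e-04 * exp(-282e3 / (8.314 * 900.15))
D = 7.011e-21 m^2/s


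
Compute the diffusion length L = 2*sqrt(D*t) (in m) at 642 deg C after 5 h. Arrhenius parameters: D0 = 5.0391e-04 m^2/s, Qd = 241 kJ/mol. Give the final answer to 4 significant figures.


Step 1: D = D0 * exp(-Qd/(R*T))
T = 915.15 K
D = 5.0391e-04 * exp(-241e3 / (8.314 * 915.15)) = 8.83354e-18 m^2/s
Step 2: L = 2*sqrt(D*t)
t = 5 h = 18000 s
L = 2*sqrt(8.83354e-18 * 18000) = 7.975e-07 m


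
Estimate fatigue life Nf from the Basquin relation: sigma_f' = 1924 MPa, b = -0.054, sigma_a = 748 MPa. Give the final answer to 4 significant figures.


sigma_a = sigma_f' * (2*Nf)^b
2*Nf = (sigma_a / sigma_f')^(1/b)
2*Nf = (748 / 1924)^(1/-0.054)
2*Nf = 3.96472e+07
Nf = 1.982e+07 cycles


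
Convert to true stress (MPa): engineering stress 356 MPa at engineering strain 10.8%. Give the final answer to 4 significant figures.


sigma_true = sigma_eng * (1 + epsilon_eng)
sigma_true = 356 * (1 + 0.108)
sigma_true = 394.4 MPa


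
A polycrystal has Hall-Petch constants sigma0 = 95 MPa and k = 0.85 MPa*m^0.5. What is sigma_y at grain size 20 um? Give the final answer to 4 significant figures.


sigma_y = sigma0 + k / sqrt(d)
d = 20 um = 2e-05 m
sigma_y = 95 + 0.85 / sqrt(2e-05)
sigma_y = 285.1 MPa


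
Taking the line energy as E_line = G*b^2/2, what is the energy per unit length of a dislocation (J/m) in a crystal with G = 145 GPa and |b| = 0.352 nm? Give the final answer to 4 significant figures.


E = G*b^2/2
b = 0.352 nm = 3.52e-10 m
G = 145 GPa = 1.45e+11 Pa
E = 0.5 * 1.45e+11 * (3.52e-10)^2
E = 8.983e-09 J/m


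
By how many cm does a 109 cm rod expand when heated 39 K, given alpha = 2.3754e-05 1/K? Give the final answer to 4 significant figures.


dL = L0 * alpha * dT
dL = 109 * 2.3754e-05 * 39
dL = 0.101 cm


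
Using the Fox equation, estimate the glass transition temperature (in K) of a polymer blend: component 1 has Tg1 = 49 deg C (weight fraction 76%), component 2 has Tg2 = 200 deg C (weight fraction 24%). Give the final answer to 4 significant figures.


1/Tg = w1/Tg1 + w2/Tg2 (in Kelvin)
Tg1 = 322.15 K, Tg2 = 473.15 K
1/Tg = 0.76/322.15 + 0.24/473.15
Tg = 348.9 K


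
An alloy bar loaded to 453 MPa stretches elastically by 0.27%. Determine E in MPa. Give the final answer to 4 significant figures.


E = sigma / epsilon
epsilon = 0.27% = 2.7e-03
E = 453 / 2.7e-03
E = 167800 MPa


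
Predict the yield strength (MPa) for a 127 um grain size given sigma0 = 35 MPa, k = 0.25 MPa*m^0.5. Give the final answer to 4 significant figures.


sigma_y = sigma0 + k / sqrt(d)
d = 127 um = 1.27e-04 m
sigma_y = 35 + 0.25 / sqrt(1.27e-04)
sigma_y = 57.18 MPa


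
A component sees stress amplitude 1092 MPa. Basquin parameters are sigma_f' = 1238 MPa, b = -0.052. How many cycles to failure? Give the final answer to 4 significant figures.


sigma_a = sigma_f' * (2*Nf)^b
2*Nf = (sigma_a / sigma_f')^(1/b)
2*Nf = (1092 / 1238)^(1/-0.052)
2*Nf = 11.1696
Nf = 5.585 cycles


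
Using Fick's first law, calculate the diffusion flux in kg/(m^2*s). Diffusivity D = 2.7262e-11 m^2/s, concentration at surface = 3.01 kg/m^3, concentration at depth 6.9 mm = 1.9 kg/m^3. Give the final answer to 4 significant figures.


J = -D * (dC/dx) = D * (C1 - C2) / dx
J = 2.7262e-11 * (3.01 - 1.9) / 6.9e-03
J = 4.386e-09 kg/(m^2*s)


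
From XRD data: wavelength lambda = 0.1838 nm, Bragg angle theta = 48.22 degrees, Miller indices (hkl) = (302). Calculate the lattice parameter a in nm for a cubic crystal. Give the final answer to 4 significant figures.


d = lambda / (2*sin(theta))
d = 0.1838 / (2*sin(48.22 deg))
d = 0.123238 nm
a = d * sqrt(h^2+k^2+l^2) = 0.123238 * sqrt(13)
a = 0.4443 nm


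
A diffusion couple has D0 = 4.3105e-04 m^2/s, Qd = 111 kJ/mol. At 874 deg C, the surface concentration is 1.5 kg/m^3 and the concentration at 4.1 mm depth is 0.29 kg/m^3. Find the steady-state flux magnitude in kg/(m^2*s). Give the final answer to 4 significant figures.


Step 1: D = D0 * exp(-Qd/(R*T))
T = 874 + 273.15 = 1147.15 K
D = 4.3105e-04 * exp(-111e3 / (8.314 * 1147.15)) = 3.80225e-09 m^2/s
Step 2: J = D * (C1 - C2) / dx
J = 3.80225e-09 * (1.5 - 0.29) / 4.1e-03
J = 1.122e-06 kg/(m^2*s)


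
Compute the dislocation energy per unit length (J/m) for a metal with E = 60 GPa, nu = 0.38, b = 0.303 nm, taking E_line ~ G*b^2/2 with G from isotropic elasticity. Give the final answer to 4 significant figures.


Step 1: G = E / (2*(1+nu))
G = 60 / (2*(1+0.38)) = 21.7391 GPa = 2.17391e+10 Pa
Step 2: E_line = G*b^2/2
b = 0.303 nm = 3.03e-10 m
E_line = 0.5 * 2.17391e+10 * (3.03e-10)^2 = 9.979e-10 J/m


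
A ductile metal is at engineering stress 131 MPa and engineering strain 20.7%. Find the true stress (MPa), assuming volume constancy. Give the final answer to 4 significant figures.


sigma_true = sigma_eng * (1 + epsilon_eng)
sigma_true = 131 * (1 + 0.207)
sigma_true = 158.1 MPa


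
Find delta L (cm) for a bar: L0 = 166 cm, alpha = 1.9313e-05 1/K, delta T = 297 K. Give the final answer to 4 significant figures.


dL = L0 * alpha * dT
dL = 166 * 1.9313e-05 * 297
dL = 0.9522 cm


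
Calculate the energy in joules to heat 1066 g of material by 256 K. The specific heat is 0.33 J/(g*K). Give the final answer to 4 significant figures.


Q = m * cp * dT
Q = 1066 * 0.33 * 256
Q = 90060 J


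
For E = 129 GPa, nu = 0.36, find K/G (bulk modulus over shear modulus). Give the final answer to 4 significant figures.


G = E / (2*(1+nu))
G = 129 / (2*(1+0.36)) = 47.4265 GPa
K = E / (3*(1-2*nu))
K = 129 / (3*(1-2*0.36)) = 153.571 GPa
K/G = 153.571 / 47.4265 = 3.238


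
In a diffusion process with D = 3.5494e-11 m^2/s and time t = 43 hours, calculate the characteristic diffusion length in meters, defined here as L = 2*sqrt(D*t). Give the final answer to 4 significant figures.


t = 43 hr = 154800 s
Diffusion length = 2*sqrt(D*t)
= 2*sqrt(3.5494e-11 * 154800)
= 4.688e-03 m


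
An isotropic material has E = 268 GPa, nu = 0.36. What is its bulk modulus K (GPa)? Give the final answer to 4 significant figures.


K = E / (3*(1-2*nu))
K = 268 / (3*(1-2*0.36))
K = 319 GPa


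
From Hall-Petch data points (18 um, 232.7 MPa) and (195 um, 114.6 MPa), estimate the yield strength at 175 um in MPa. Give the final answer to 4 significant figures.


sigma_y = sigma0 + k / sqrt(d)
1/sqrt(d1) = 1/sqrt(1.8e-05) = 235.702;  1/sqrt(d2) = 71.6115
k = (sigma1 - sigma2) / (1/sqrt(d1) - 1/sqrt(d2)) = (232.7 - 114.6) / (235.702 - 71.6115) = 0.719724 MPa*m^0.5
sigma0 = sigma1 - k/sqrt(d1) = 232.7 - 0.719724*235.702 = 63.0595 MPa
sigma_y(d3) = 63.0595 + 0.719724 / sqrt(1.75e-04) = 117.5 MPa


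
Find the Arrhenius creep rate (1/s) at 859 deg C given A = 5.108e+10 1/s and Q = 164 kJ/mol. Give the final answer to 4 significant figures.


rate = A * exp(-Q / (R*T))
T = 859 + 273.15 = 1132.15 K
rate = 5.108e+10 * exp(-164e3 / (8.314 * 1132.15))
rate = 1385 1/s


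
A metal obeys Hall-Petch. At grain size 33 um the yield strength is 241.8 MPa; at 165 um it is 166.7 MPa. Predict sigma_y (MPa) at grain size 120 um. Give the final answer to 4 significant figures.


sigma_y = sigma0 + k / sqrt(d)
1/sqrt(d1) = 1/sqrt(3.3e-05) = 174.078;  1/sqrt(d2) = 77.8499
k = (sigma1 - sigma2) / (1/sqrt(d1) - 1/sqrt(d2)) = (241.8 - 166.7) / (174.078 - 77.8499) = 0.78044 MPa*m^0.5
sigma0 = sigma1 - k/sqrt(d1) = 241.8 - 0.78044*174.078 = 105.943 MPa
sigma_y(d3) = 105.943 + 0.78044 / sqrt(1.2e-04) = 177.2 MPa


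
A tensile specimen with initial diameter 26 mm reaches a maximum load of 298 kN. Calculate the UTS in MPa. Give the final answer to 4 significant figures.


A0 = pi*(d/2)^2 = pi*(26/2)^2 = 530.929 mm^2
UTS = F_max / A0 = 298*1000 / 530.929
UTS = 561.3 MPa


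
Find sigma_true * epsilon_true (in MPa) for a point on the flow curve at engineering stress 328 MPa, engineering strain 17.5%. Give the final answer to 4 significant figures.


sigma_true = sigma_eng * (1 + epsilon_eng)
sigma_true = 328 * (1 + 0.175) = 385.4 MPa
epsilon_true = ln(1 + epsilon_eng)
epsilon_true = ln(1 + 0.175) = 0.161268
sigma_true * epsilon_true = 385.4 * 0.161268 = 62.15 MPa


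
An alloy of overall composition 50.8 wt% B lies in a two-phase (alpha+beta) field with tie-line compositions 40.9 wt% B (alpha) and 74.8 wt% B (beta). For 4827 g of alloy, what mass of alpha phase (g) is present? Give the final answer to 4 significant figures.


f_alpha = (C_beta - C0) / (C_beta - C_alpha)
f_alpha = (74.8 - 50.8) / (74.8 - 40.9) = 0.707965
m_alpha = f_alpha * m_total = 0.707965 * 4827 = 3417 g


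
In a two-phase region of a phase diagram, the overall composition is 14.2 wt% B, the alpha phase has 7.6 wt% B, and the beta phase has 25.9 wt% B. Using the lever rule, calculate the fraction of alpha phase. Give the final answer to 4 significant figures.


f_alpha = (C_beta - C0) / (C_beta - C_alpha)
f_alpha = (25.9 - 14.2) / (25.9 - 7.6)
f_alpha = 0.6393


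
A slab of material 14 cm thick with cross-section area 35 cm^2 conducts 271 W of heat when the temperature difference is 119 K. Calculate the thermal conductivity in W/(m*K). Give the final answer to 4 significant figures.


k = Q*L / (A*dT)
L = 0.14 m, A = 3.5e-03 m^2
k = 271 * 0.14 / (3.5e-03 * 119)
k = 91.09 W/(m*K)


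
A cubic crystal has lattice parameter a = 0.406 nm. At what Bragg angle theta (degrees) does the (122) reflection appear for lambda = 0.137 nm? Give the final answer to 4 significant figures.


d = a / sqrt(h^2+k^2+l^2)
d = 0.406 / sqrt(9) = 0.135333 nm
lambda = 2*d*sin(theta)  =>  sin(theta) = lambda / (2*d)
sin(theta) = 0.137 / (2 * 0.135333) = 0.506158
theta = 30.41 deg


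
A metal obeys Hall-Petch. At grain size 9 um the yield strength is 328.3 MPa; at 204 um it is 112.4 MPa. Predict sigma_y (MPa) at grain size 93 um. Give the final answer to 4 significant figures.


sigma_y = sigma0 + k / sqrt(d)
1/sqrt(d1) = 1/sqrt(9e-06) = 333.333;  1/sqrt(d2) = 70.014
k = (sigma1 - sigma2) / (1/sqrt(d1) - 1/sqrt(d2)) = (328.3 - 112.4) / (333.333 - 70.014) = 0.819917 MPa*m^0.5
sigma0 = sigma1 - k/sqrt(d1) = 328.3 - 0.819917*333.333 = 54.9943 MPa
sigma_y(d3) = 54.9943 + 0.819917 / sqrt(9.3e-05) = 140 MPa


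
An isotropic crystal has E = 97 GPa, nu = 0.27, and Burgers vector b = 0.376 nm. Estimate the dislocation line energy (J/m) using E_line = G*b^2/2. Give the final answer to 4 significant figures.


Step 1: G = E / (2*(1+nu))
G = 97 / (2*(1+0.27)) = 38.189 GPa = 3.8189e+10 Pa
Step 2: E_line = G*b^2/2
b = 0.376 nm = 3.76e-10 m
E_line = 0.5 * 3.8189e+10 * (3.76e-10)^2 = 2.7e-09 J/m


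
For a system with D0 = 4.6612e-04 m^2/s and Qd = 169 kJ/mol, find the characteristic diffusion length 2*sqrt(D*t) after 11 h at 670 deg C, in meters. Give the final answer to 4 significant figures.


Step 1: D = D0 * exp(-Qd/(R*T))
T = 943.15 K
D = 4.6612e-04 * exp(-169e3 / (8.314 * 943.15)) = 2.03425e-13 m^2/s
Step 2: L = 2*sqrt(D*t)
t = 11 h = 39600 s
L = 2*sqrt(2.03425e-13 * 39600) = 1.795e-04 m


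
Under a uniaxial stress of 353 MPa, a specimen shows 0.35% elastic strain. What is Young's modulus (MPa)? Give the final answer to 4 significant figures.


E = sigma / epsilon
epsilon = 0.35% = 3.5e-03
E = 353 / 3.5e-03
E = 100900 MPa


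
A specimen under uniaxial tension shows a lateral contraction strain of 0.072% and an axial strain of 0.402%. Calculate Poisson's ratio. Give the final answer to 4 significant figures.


nu = -epsilon_lat / epsilon_axial
Lateral strain is contraction (negative), so using magnitudes:
nu = 0.072 / 0.402
nu = 0.1791


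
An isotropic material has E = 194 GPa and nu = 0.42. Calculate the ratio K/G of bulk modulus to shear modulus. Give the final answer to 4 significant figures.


G = E / (2*(1+nu))
G = 194 / (2*(1+0.42)) = 68.3099 GPa
K = E / (3*(1-2*nu))
K = 194 / (3*(1-2*0.42)) = 404.167 GPa
K/G = 404.167 / 68.3099 = 5.917


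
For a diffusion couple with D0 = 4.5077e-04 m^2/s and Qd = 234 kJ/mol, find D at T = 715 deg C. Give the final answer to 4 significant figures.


D = D0 * exp(-Qd / (R*T))
T = 988.15 K
D = 4.5077e-04 * exp(-234e3 / (8.314 * 988.15))
D = 1.923e-16 m^2/s


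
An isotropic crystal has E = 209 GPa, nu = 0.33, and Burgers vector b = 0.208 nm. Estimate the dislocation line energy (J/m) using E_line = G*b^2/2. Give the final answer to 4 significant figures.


Step 1: G = E / (2*(1+nu))
G = 209 / (2*(1+0.33)) = 78.5714 GPa = 7.85714e+10 Pa
Step 2: E_line = G*b^2/2
b = 0.208 nm = 2.08e-10 m
E_line = 0.5 * 7.85714e+10 * (2.08e-10)^2 = 1.7e-09 J/m


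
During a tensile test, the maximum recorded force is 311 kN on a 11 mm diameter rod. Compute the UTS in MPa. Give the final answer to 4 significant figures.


A0 = pi*(d/2)^2 = pi*(11/2)^2 = 95.0332 mm^2
UTS = F_max / A0 = 311*1000 / 95.0332
UTS = 3273 MPa


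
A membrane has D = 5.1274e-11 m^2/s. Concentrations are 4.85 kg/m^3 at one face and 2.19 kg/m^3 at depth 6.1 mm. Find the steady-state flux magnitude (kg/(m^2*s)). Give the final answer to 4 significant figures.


J = -D * (dC/dx) = D * (C1 - C2) / dx
J = 5.1274e-11 * (4.85 - 2.19) / 6.1e-03
J = 2.236e-08 kg/(m^2*s)


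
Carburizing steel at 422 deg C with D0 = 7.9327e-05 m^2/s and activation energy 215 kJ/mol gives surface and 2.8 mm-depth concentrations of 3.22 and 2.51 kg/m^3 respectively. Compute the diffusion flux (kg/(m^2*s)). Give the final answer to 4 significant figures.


Step 1: D = D0 * exp(-Qd/(R*T))
T = 422 + 273.15 = 695.15 K
D = 7.9327e-05 * exp(-215e3 / (8.314 * 695.15)) = 5.53869e-21 m^2/s
Step 2: J = D * (C1 - C2) / dx
J = 5.53869e-21 * (3.22 - 2.51) / 2.8e-03
J = 1.404e-18 kg/(m^2*s)


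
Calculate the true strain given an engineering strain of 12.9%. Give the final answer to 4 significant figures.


epsilon_true = ln(1 + epsilon_eng)
epsilon_true = ln(1 + 0.129)
epsilon_true = 0.1213


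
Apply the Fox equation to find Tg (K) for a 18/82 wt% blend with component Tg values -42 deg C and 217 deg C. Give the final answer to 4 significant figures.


1/Tg = w1/Tg1 + w2/Tg2 (in Kelvin)
Tg1 = 231.15 K, Tg2 = 490.15 K
1/Tg = 0.18/231.15 + 0.82/490.15
Tg = 407.9 K


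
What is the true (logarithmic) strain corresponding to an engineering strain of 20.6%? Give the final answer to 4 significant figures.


epsilon_true = ln(1 + epsilon_eng)
epsilon_true = ln(1 + 0.206)
epsilon_true = 0.1873


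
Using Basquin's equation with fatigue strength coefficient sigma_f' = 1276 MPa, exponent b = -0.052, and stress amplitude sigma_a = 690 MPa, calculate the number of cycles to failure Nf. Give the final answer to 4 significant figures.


sigma_a = sigma_f' * (2*Nf)^b
2*Nf = (sigma_a / sigma_f')^(1/b)
2*Nf = (690 / 1276)^(1/-0.052)
2*Nf = 136347
Nf = 68170 cycles


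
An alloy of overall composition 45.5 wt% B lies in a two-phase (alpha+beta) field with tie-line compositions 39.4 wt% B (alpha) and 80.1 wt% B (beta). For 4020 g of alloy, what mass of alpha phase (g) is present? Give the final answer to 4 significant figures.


f_alpha = (C_beta - C0) / (C_beta - C_alpha)
f_alpha = (80.1 - 45.5) / (80.1 - 39.4) = 0.850123
m_alpha = f_alpha * m_total = 0.850123 * 4020 = 3417 g


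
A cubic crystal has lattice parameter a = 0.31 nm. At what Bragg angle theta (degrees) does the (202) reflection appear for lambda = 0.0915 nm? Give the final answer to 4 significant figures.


d = a / sqrt(h^2+k^2+l^2)
d = 0.31 / sqrt(8) = 0.109602 nm
lambda = 2*d*sin(theta)  =>  sin(theta) = lambda / (2*d)
sin(theta) = 0.0915 / (2 * 0.109602) = 0.417421
theta = 24.67 deg


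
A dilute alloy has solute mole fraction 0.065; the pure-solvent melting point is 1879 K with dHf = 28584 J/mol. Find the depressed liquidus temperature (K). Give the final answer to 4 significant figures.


dT = R*Tm^2*x / dHf
dT = 8.314 * 1879^2 * 0.065 / 28584
dT = 66.7504 K
T_new = 1879 - 66.7504 = 1812 K


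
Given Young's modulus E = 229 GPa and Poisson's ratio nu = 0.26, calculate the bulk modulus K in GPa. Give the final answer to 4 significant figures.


K = E / (3*(1-2*nu))
K = 229 / (3*(1-2*0.26))
K = 159 GPa


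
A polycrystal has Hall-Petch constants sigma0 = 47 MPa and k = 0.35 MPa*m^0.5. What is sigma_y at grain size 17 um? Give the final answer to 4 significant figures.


sigma_y = sigma0 + k / sqrt(d)
d = 17 um = 1.7e-05 m
sigma_y = 47 + 0.35 / sqrt(1.7e-05)
sigma_y = 131.9 MPa


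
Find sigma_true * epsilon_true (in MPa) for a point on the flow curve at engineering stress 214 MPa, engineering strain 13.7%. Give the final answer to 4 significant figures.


sigma_true = sigma_eng * (1 + epsilon_eng)
sigma_true = 214 * (1 + 0.137) = 243.318 MPa
epsilon_true = ln(1 + epsilon_eng)
epsilon_true = ln(1 + 0.137) = 0.128393
sigma_true * epsilon_true = 243.318 * 0.128393 = 31.24 MPa


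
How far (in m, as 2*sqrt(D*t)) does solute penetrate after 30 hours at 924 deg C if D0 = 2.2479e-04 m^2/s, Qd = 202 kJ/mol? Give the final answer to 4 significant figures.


Step 1: D = D0 * exp(-Qd/(R*T))
T = 1197.15 K
D = 2.2479e-04 * exp(-202e3 / (8.314 * 1197.15)) = 3.44901e-13 m^2/s
Step 2: L = 2*sqrt(D*t)
t = 30 h = 108000 s
L = 2*sqrt(3.44901e-13 * 108000) = 3.86e-04 m


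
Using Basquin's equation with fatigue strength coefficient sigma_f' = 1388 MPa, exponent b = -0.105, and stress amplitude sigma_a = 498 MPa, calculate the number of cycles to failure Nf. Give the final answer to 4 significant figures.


sigma_a = sigma_f' * (2*Nf)^b
2*Nf = (sigma_a / sigma_f')^(1/b)
2*Nf = (498 / 1388)^(1/-0.105)
2*Nf = 17362.8
Nf = 8681 cycles


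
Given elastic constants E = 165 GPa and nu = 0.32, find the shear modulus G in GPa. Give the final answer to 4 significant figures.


G = E / (2*(1+nu))
G = 165 / (2*(1+0.32))
G = 62.5 GPa


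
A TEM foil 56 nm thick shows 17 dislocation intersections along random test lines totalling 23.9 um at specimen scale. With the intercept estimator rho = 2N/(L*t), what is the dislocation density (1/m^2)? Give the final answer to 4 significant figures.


rho = 2N / (L * t)
L = 23.9 um = 2.39e-05 m, t = 56 nm = 5.6e-08 m
rho = 2 * 17 / (2.39e-05 * 5.6e-08)
rho = 2.54e+13 1/m^2


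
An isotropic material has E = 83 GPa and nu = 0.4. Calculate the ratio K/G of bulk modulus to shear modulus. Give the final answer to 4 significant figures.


G = E / (2*(1+nu))
G = 83 / (2*(1+0.4)) = 29.6429 GPa
K = E / (3*(1-2*nu))
K = 83 / (3*(1-2*0.4)) = 138.333 GPa
K/G = 138.333 / 29.6429 = 4.667


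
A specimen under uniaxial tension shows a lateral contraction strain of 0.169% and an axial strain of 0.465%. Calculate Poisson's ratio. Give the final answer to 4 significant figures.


nu = -epsilon_lat / epsilon_axial
Lateral strain is contraction (negative), so using magnitudes:
nu = 0.169 / 0.465
nu = 0.3634


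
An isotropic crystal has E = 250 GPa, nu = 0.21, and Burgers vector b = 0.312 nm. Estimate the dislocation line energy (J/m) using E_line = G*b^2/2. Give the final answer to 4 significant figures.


Step 1: G = E / (2*(1+nu))
G = 250 / (2*(1+0.21)) = 103.306 GPa = 1.03306e+11 Pa
Step 2: E_line = G*b^2/2
b = 0.312 nm = 3.12e-10 m
E_line = 0.5 * 1.03306e+11 * (3.12e-10)^2 = 5.028e-09 J/m


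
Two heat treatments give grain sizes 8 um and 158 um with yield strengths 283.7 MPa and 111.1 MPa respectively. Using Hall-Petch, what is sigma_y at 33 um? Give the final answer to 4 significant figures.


sigma_y = sigma0 + k / sqrt(d)
1/sqrt(d1) = 1/sqrt(8e-06) = 353.553;  1/sqrt(d2) = 79.5557
k = (sigma1 - sigma2) / (1/sqrt(d1) - 1/sqrt(d2)) = (283.7 - 111.1) / (353.553 - 79.5557) = 0.629932 MPa*m^0.5
sigma0 = sigma1 - k/sqrt(d1) = 283.7 - 0.629932*353.553 = 60.9853 MPa
sigma_y(d3) = 60.9853 + 0.629932 / sqrt(3.3e-05) = 170.6 MPa


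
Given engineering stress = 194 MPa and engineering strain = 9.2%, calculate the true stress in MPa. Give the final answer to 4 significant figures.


sigma_true = sigma_eng * (1 + epsilon_eng)
sigma_true = 194 * (1 + 0.092)
sigma_true = 211.8 MPa


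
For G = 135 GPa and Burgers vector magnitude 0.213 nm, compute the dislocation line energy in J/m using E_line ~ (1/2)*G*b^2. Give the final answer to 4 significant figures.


E = G*b^2/2
b = 0.213 nm = 2.13e-10 m
G = 135 GPa = 1.35e+11 Pa
E = 0.5 * 1.35e+11 * (2.13e-10)^2
E = 3.062e-09 J/m


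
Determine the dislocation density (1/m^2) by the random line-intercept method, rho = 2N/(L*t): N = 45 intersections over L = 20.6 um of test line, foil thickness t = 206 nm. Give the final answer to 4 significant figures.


rho = 2N / (L * t)
L = 20.6 um = 2.06e-05 m, t = 206 nm = 2.06e-07 m
rho = 2 * 45 / (2.06e-05 * 2.06e-07)
rho = 2.121e+13 1/m^2


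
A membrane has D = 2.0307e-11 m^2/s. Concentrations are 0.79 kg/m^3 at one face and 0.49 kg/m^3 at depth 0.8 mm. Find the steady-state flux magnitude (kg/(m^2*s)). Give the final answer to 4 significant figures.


J = -D * (dC/dx) = D * (C1 - C2) / dx
J = 2.0307e-11 * (0.79 - 0.49) / 8e-04
J = 7.615e-09 kg/(m^2*s)


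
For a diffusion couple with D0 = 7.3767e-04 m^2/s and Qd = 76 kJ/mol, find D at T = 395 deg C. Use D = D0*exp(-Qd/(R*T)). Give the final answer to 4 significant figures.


D = D0 * exp(-Qd / (R*T))
T = 668.15 K
D = 7.3767e-04 * exp(-76e3 / (8.314 * 668.15))
D = 8.436e-10 m^2/s


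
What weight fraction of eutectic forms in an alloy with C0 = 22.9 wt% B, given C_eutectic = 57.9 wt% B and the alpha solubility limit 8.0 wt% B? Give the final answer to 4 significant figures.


f_primary = (C_e - C0) / (C_e - C_alpha_max)
f_primary = (57.9 - 22.9) / (57.9 - 8.0)
f_primary = 0.701403
f_eutectic = 1 - 0.701403 = 0.2986


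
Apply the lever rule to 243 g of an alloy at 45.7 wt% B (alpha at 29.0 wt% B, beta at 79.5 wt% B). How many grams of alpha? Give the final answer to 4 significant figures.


f_alpha = (C_beta - C0) / (C_beta - C_alpha)
f_alpha = (79.5 - 45.7) / (79.5 - 29.0) = 0.669307
m_alpha = f_alpha * m_total = 0.669307 * 243 = 162.6 g


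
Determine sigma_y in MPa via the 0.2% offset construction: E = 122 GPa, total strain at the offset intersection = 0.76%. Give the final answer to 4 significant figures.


Offset strain = 0.002
Elastic strain at yield = total_strain - offset = 7.6e-03 - 0.002 = 5.6e-03
sigma_y = E * elastic_strain = 122000 * 5.6e-03
sigma_y = 683.2 MPa


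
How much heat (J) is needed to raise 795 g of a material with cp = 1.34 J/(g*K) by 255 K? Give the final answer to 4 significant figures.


Q = m * cp * dT
Q = 795 * 1.34 * 255
Q = 271700 J


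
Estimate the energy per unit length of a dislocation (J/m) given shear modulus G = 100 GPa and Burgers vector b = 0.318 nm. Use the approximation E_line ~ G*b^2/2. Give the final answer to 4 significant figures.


E = G*b^2/2
b = 0.318 nm = 3.18e-10 m
G = 100 GPa = 1e+11 Pa
E = 0.5 * 1e+11 * (3.18e-10)^2
E = 5.056e-09 J/m


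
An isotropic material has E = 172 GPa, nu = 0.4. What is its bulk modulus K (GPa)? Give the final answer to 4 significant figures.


K = E / (3*(1-2*nu))
K = 172 / (3*(1-2*0.4))
K = 286.7 GPa


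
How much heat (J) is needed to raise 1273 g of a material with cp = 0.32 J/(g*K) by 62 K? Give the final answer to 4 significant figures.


Q = m * cp * dT
Q = 1273 * 0.32 * 62
Q = 25260 J


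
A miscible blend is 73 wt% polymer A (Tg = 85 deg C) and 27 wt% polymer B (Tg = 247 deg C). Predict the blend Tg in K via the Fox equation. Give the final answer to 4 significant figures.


1/Tg = w1/Tg1 + w2/Tg2 (in Kelvin)
Tg1 = 358.15 K, Tg2 = 520.15 K
1/Tg = 0.73/358.15 + 0.27/520.15
Tg = 391 K


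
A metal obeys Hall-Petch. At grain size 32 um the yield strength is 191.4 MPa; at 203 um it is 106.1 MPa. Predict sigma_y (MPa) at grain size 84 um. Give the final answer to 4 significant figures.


sigma_y = sigma0 + k / sqrt(d)
1/sqrt(d1) = 1/sqrt(3.2e-05) = 176.777;  1/sqrt(d2) = 70.1862
k = (sigma1 - sigma2) / (1/sqrt(d1) - 1/sqrt(d2)) = (191.4 - 106.1) / (176.777 - 70.1862) = 0.800259 MPa*m^0.5
sigma0 = sigma1 - k/sqrt(d1) = 191.4 - 0.800259*176.777 = 49.9328 MPa
sigma_y(d3) = 49.9328 + 0.800259 / sqrt(8.4e-05) = 137.2 MPa


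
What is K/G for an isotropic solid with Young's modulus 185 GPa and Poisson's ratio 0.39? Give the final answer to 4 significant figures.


G = E / (2*(1+nu))
G = 185 / (2*(1+0.39)) = 66.5468 GPa
K = E / (3*(1-2*nu))
K = 185 / (3*(1-2*0.39)) = 280.303 GPa
K/G = 280.303 / 66.5468 = 4.212


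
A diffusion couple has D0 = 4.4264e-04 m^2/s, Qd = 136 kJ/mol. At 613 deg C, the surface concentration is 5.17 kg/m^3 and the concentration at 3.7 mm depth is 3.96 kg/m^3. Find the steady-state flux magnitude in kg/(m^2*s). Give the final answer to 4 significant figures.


Step 1: D = D0 * exp(-Qd/(R*T))
T = 613 + 273.15 = 886.15 K
D = 4.4264e-04 * exp(-136e3 / (8.314 * 886.15)) = 4.25755e-12 m^2/s
Step 2: J = D * (C1 - C2) / dx
J = 4.25755e-12 * (5.17 - 3.96) / 3.7e-03
J = 1.392e-09 kg/(m^2*s)


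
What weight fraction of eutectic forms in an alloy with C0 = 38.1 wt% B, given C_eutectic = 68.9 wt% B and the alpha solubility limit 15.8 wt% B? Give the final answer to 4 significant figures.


f_primary = (C_e - C0) / (C_e - C_alpha_max)
f_primary = (68.9 - 38.1) / (68.9 - 15.8)
f_primary = 0.580038
f_eutectic = 1 - 0.580038 = 0.42


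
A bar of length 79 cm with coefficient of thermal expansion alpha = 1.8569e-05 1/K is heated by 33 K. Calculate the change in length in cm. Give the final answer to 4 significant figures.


dL = L0 * alpha * dT
dL = 79 * 1.8569e-05 * 33
dL = 0.04841 cm


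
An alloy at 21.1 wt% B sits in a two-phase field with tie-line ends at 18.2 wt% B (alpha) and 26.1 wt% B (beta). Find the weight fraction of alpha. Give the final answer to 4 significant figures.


f_alpha = (C_beta - C0) / (C_beta - C_alpha)
f_alpha = (26.1 - 21.1) / (26.1 - 18.2)
f_alpha = 0.6329


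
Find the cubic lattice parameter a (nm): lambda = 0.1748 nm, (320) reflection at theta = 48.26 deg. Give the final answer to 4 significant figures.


d = lambda / (2*sin(theta))
d = 0.1748 / (2*sin(48.26 deg))
d = 0.117131 nm
a = d * sqrt(h^2+k^2+l^2) = 0.117131 * sqrt(13)
a = 0.4223 nm


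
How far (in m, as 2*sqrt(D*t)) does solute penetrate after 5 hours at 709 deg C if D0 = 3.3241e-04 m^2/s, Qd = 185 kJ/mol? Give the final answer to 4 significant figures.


Step 1: D = D0 * exp(-Qd/(R*T))
T = 982.15 K
D = 3.3241e-04 * exp(-185e3 / (8.314 * 982.15)) = 4.81153e-14 m^2/s
Step 2: L = 2*sqrt(D*t)
t = 5 h = 18000 s
L = 2*sqrt(4.81153e-14 * 18000) = 5.886e-05 m


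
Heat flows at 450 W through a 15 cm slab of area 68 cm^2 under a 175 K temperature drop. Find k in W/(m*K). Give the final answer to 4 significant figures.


k = Q*L / (A*dT)
L = 0.15 m, A = 6.8e-03 m^2
k = 450 * 0.15 / (6.8e-03 * 175)
k = 56.72 W/(m*K)


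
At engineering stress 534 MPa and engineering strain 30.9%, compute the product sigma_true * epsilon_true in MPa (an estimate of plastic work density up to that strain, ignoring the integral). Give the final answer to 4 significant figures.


sigma_true = sigma_eng * (1 + epsilon_eng)
sigma_true = 534 * (1 + 0.309) = 699.006 MPa
epsilon_true = ln(1 + epsilon_eng)
epsilon_true = ln(1 + 0.309) = 0.269263
sigma_true * epsilon_true = 699.006 * 0.269263 = 188.2 MPa


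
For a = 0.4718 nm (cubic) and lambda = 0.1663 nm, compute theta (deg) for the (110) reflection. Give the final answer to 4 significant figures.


d = a / sqrt(h^2+k^2+l^2)
d = 0.4718 / sqrt(2) = 0.333613 nm
lambda = 2*d*sin(theta)  =>  sin(theta) = lambda / (2*d)
sin(theta) = 0.1663 / (2 * 0.333613) = 0.249241
theta = 14.43 deg


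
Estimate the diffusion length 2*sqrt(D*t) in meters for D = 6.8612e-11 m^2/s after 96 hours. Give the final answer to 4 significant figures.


t = 96 hr = 345600 s
Diffusion length = 2*sqrt(D*t)
= 2*sqrt(6.8612e-11 * 345600)
= 9.739e-03 m


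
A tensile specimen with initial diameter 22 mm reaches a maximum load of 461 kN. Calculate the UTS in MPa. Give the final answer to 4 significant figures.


A0 = pi*(d/2)^2 = pi*(22/2)^2 = 380.133 mm^2
UTS = F_max / A0 = 461*1000 / 380.133
UTS = 1213 MPa


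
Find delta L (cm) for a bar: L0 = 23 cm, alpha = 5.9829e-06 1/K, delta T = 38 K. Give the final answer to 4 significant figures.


dL = L0 * alpha * dT
dL = 23 * 5.9829e-06 * 38
dL = 5.229e-03 cm


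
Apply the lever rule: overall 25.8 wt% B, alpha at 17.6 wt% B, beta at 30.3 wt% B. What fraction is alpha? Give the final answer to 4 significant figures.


f_alpha = (C_beta - C0) / (C_beta - C_alpha)
f_alpha = (30.3 - 25.8) / (30.3 - 17.6)
f_alpha = 0.3543


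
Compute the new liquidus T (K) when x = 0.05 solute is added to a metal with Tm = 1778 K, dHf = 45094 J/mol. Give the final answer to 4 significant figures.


dT = R*Tm^2*x / dHf
dT = 8.314 * 1778^2 * 0.05 / 45094
dT = 29.1424 K
T_new = 1778 - 29.1424 = 1749 K


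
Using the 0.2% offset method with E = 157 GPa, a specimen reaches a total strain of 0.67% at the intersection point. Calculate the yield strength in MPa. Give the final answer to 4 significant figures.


Offset strain = 0.002
Elastic strain at yield = total_strain - offset = 6.7e-03 - 0.002 = 4.7e-03
sigma_y = E * elastic_strain = 157000 * 4.7e-03
sigma_y = 737.9 MPa


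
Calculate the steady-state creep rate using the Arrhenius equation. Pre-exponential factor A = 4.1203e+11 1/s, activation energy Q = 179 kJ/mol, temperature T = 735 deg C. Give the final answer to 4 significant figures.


rate = A * exp(-Q / (R*T))
T = 735 + 273.15 = 1008.15 K
rate = 4.1203e+11 * exp(-179e3 / (8.314 * 1008.15))
rate = 218.9 1/s


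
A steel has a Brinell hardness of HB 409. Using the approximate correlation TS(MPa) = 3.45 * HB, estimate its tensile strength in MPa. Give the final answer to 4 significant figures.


TS (MPa) = 3.45 * HB
TS = 3.45 * 409
TS = 1411 MPa
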